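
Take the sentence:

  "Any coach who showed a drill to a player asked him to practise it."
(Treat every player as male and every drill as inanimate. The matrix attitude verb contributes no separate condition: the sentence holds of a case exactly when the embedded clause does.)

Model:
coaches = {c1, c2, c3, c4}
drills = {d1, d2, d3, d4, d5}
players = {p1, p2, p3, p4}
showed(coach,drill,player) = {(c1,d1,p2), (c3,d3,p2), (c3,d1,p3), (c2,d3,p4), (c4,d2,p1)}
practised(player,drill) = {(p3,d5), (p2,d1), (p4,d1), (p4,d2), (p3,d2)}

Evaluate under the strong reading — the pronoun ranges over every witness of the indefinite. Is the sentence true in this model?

"him" takes "a player" as antecedent and "it" takes "a drill"; both are donkey pronouns co-varying with the restrictor.
Strong reading: for every (c,d,p) with showed(c,d,p), practised(p,d).
Restrictor triples: (c1,d1,p2)→practised(p2,d1) ✓  (c2,d3,p4)→practised(p4,d3) ✗  (c3,d1,p3)→practised(p3,d1) ✗  (c3,d3,p2)→practised(p2,d3) ✗  (c4,d2,p1)→practised(p1,d2) ✗
Counterexample: (c2,d3,p4) — practised(p4,d3) does not hold.

False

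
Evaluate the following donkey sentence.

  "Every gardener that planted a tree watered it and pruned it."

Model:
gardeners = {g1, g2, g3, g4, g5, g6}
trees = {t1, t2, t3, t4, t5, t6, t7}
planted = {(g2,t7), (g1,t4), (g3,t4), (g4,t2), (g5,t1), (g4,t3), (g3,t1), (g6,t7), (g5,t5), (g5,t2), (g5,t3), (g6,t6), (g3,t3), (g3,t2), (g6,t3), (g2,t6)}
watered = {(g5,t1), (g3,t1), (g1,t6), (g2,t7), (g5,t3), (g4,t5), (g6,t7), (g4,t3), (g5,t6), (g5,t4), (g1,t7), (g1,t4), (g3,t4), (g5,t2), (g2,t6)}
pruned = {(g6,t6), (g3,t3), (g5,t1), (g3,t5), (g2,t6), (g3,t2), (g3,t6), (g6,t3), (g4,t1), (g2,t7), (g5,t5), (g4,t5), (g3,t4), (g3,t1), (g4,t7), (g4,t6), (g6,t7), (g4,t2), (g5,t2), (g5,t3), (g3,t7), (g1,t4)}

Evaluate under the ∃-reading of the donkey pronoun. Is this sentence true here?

False

"it" takes "a tree" as antecedent — a donkey pronoun bound across the clause boundary.
Weak reading: every gardener g with some planted-tree has at least one planted-tree t such that watered(g,t) ∧ pruned(g,t).
Per gardener: g1:✓  g2:✓  g3:✓  g4:✗  g5:✓  g6:✓
g4 has no witness among its planted-trees.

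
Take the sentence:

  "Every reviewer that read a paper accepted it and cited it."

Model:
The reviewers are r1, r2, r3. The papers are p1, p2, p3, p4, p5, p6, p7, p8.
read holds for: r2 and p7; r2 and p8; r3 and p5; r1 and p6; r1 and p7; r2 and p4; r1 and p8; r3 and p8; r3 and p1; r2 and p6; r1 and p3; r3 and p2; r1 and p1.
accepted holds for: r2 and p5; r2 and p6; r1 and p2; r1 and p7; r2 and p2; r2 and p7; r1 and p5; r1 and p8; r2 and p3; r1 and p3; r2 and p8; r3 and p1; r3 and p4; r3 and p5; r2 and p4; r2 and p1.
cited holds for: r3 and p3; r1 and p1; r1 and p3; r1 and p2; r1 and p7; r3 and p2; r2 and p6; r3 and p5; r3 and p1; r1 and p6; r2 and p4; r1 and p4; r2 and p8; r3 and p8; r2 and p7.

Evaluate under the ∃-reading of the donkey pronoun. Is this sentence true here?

True

"it" takes "a paper" as antecedent — a donkey pronoun bound across the clause boundary.
Weak reading: every reviewer r with some read-paper has at least one read-paper p such that accepted(r,p) ∧ cited(r,p).
Per reviewer: r1:✓  r2:✓  r3:✓
Every reviewer in the restrictor has a witness.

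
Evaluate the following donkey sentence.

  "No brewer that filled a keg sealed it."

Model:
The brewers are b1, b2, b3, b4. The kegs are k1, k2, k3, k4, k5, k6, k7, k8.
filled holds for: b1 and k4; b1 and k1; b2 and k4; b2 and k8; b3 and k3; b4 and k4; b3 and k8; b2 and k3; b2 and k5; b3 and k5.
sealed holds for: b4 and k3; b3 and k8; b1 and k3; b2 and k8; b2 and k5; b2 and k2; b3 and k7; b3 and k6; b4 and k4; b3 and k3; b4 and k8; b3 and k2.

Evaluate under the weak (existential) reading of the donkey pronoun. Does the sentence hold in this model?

"it" takes "a keg" as antecedent — a donkey pronoun bound across the clause boundary.
Truth condition: for no (b,k) with filled(b,k) does sealed(b,k) hold.
Restrictor pairs — does the scope hold? (b1,k1):fails  (b1,k4):fails  (b2,k3):fails  (b2,k4):fails  (b2,k5):holds  (b2,k8):holds  (b3,k3):holds  (b3,k5):fails  (b3,k8):holds  (b4,k4):holds
Scope holds for 5 pair(s), so the sentence is false.

False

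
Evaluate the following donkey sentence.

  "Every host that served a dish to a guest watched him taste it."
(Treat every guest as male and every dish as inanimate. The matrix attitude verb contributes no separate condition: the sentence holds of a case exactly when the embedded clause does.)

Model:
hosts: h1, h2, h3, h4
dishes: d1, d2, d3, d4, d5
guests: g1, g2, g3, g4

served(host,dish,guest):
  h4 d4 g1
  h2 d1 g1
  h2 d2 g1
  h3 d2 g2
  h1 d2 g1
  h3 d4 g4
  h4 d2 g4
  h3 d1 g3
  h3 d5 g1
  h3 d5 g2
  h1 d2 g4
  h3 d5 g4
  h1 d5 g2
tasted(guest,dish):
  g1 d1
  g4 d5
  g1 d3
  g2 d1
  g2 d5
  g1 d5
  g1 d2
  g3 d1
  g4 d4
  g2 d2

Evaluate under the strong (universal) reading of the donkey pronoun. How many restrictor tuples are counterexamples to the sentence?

3

"him" takes "a guest" as antecedent and "it" takes "a dish"; both are donkey pronouns co-varying with the restrictor.
Strong reading: for every (h,d,g) with served(h,d,g), tasted(g,d).
Restrictor triples: (h1,d2,g1)→tasted(g1,d2) ✓  (h1,d2,g4)→tasted(g4,d2) ✗  (h1,d5,g2)→tasted(g2,d5) ✓  (h2,d1,g1)→tasted(g1,d1) ✓  (h2,d2,g1)→tasted(g1,d2) ✓  (h3,d1,g3)→tasted(g3,d1) ✓  (h3,d2,g2)→tasted(g2,d2) ✓  (h3,d4,g4)→tasted(g4,d4) ✓  (h3,d5,g1)→tasted(g1,d5) ✓  (h3,d5,g2)→tasted(g2,d5) ✓  (h3,d5,g4)→tasted(g4,d5) ✓  (h4,d2,g4)→tasted(g4,d2) ✗  (h4,d4,g1)→tasted(g1,d4) ✗
Counterexamples (restrictor triples failing the scope): 3.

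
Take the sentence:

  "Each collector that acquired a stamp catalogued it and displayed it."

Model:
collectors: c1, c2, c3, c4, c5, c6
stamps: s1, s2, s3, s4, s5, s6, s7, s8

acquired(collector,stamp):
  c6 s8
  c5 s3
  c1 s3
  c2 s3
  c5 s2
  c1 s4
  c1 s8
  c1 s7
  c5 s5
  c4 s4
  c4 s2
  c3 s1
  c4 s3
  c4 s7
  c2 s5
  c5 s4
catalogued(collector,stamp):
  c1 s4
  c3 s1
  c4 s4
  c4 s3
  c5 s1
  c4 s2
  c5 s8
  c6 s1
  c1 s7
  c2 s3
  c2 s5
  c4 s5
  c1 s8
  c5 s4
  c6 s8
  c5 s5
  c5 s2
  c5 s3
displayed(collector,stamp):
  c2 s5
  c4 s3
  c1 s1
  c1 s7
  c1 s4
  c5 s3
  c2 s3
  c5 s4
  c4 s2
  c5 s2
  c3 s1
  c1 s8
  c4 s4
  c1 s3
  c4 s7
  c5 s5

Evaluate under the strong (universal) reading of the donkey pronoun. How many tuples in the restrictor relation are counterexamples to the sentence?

"it" takes "a stamp" as antecedent — a donkey pronoun bound across the clause boundary.
Strong reading: for every (c,s) with acquired(c,s), catalogued(c,s) ∧ displayed(c,s).
Restrictor pairs: (c1,s3) ✗  (c1,s4) ✓  (c1,s7) ✓  (c1,s8) ✓  (c2,s3) ✓  (c2,s5) ✓  (c3,s1) ✓  (c4,s2) ✓  (c4,s3) ✓  (c4,s4) ✓  (c4,s7) ✗  (c5,s2) ✓  (c5,s3) ✓  (c5,s4) ✓  (c5,s5) ✓  (c6,s8) ✗
Counterexamples (restrictor pairs failing the scope): 3.

3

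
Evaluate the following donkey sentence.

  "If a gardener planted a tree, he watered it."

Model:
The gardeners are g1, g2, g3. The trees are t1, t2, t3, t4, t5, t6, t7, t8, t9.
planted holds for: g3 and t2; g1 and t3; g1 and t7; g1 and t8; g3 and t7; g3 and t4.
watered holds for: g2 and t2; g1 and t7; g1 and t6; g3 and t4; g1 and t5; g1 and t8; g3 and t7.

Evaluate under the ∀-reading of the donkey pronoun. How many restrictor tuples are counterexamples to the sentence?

2

"it" takes "a tree" as antecedent — a donkey pronoun bound across the clause boundary.
Strong reading: for every (g,t) with planted(g,t), watered(g,t).
Restrictor pairs: (g1,t3) ✗  (g1,t7) ✓  (g1,t8) ✓  (g3,t2) ✗  (g3,t4) ✓  (g3,t7) ✓
Counterexamples (restrictor pairs failing the scope): 2.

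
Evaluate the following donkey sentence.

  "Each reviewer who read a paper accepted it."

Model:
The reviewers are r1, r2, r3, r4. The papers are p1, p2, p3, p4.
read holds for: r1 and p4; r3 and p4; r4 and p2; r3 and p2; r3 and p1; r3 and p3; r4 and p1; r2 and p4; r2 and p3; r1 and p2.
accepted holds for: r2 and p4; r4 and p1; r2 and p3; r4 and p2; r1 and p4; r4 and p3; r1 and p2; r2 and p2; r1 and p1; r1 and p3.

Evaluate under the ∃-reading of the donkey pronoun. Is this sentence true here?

False

"it" takes "a paper" as antecedent — a donkey pronoun bound across the clause boundary.
Weak reading: every reviewer r with some read-paper has at least one read-paper p such that accepted(r,p).
Per reviewer: r1:✓  r2:✓  r3:✗  r4:✓
r3 has no witness among its read-papers.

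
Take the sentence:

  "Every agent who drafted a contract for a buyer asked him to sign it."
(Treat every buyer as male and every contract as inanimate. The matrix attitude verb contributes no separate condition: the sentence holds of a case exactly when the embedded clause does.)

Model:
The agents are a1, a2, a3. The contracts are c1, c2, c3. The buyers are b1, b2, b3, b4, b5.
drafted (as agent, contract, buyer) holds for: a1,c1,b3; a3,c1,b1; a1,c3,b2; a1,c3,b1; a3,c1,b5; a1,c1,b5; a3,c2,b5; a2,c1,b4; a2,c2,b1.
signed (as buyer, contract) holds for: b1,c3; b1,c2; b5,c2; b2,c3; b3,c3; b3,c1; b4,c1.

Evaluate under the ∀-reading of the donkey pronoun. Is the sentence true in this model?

False

"him" takes "a buyer" as antecedent and "it" takes "a contract"; both are donkey pronouns co-varying with the restrictor.
Strong reading: for every (a,c,b) with drafted(a,c,b), signed(b,c).
Restrictor triples: (a1,c1,b3)→signed(b3,c1) ✓  (a1,c1,b5)→signed(b5,c1) ✗  (a1,c3,b1)→signed(b1,c3) ✓  (a1,c3,b2)→signed(b2,c3) ✓  (a2,c1,b4)→signed(b4,c1) ✓  (a2,c2,b1)→signed(b1,c2) ✓  (a3,c1,b1)→signed(b1,c1) ✗  (a3,c1,b5)→signed(b5,c1) ✗  (a3,c2,b5)→signed(b5,c2) ✓
Counterexample: (a1,c1,b5) — signed(b5,c1) does not hold.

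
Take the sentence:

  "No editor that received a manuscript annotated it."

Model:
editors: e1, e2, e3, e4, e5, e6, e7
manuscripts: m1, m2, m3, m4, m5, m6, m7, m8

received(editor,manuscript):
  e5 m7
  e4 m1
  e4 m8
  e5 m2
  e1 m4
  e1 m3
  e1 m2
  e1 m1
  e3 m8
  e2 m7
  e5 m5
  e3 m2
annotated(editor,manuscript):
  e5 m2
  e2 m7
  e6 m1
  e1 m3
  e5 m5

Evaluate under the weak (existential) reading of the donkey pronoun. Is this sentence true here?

False

"it" takes "a manuscript" as antecedent — a donkey pronoun bound across the clause boundary.
Truth condition: for no (e,m) with received(e,m) does annotated(e,m) hold.
Restrictor pairs — does the scope hold? (e1,m1):fails  (e1,m2):fails  (e1,m3):holds  (e1,m4):fails  (e2,m7):holds  (e3,m2):fails  (e3,m8):fails  (e4,m1):fails  (e4,m8):fails  (e5,m2):holds  (e5,m5):holds  (e5,m7):fails
Scope holds for 4 pair(s), so the sentence is false.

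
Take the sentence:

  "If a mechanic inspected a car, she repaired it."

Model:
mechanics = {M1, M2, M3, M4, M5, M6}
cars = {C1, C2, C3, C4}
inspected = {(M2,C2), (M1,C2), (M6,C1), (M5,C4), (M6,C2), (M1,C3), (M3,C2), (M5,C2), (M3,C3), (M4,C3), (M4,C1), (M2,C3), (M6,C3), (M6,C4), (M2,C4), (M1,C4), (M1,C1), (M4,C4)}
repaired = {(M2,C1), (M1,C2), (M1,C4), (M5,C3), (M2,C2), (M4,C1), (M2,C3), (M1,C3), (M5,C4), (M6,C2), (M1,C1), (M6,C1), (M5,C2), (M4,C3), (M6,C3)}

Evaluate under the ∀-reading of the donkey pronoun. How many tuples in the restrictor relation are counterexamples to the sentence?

5

"it" takes "a car" as antecedent — a donkey pronoun bound across the clause boundary.
Strong reading: for every (m,c) with inspected(m,c), repaired(m,c).
Restrictor pairs: (M1,C1) ✓  (M1,C2) ✓  (M1,C3) ✓  (M1,C4) ✓  (M2,C2) ✓  (M2,C3) ✓  (M2,C4) ✗  (M3,C2) ✗  (M3,C3) ✗  (M4,C1) ✓  (M4,C3) ✓  (M4,C4) ✗  (M5,C2) ✓  (M5,C4) ✓  (M6,C1) ✓  (M6,C2) ✓  (M6,C3) ✓  (M6,C4) ✗
Counterexamples (restrictor pairs failing the scope): 5.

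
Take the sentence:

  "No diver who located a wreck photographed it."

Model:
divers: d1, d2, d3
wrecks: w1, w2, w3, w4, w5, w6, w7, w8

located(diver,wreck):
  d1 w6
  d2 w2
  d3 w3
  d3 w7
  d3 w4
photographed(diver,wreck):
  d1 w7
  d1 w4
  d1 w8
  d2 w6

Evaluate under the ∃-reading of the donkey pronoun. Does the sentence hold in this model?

True

"it" takes "a wreck" as antecedent — a donkey pronoun bound across the clause boundary.
Truth condition: for no (d,w) with located(d,w) does photographed(d,w) hold.
Restrictor pairs — does the scope hold? (d1,w6):fails  (d2,w2):fails  (d3,w3):fails  (d3,w4):fails  (d3,w7):fails
Scope holds for no restrictor pair, so the sentence is true.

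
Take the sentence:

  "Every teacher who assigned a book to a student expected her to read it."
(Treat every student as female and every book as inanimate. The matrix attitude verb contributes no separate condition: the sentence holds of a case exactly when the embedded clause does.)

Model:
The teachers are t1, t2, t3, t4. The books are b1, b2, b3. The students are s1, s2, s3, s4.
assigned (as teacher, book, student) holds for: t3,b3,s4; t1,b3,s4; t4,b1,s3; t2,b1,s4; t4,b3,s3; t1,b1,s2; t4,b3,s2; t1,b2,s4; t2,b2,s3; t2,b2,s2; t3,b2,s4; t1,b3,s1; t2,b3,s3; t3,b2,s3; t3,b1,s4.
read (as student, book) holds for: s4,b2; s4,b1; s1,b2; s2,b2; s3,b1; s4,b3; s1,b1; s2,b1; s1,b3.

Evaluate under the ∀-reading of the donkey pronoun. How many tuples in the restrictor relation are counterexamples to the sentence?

5

"her" takes "a student" as antecedent and "it" takes "a book"; both are donkey pronouns co-varying with the restrictor.
Strong reading: for every (t,b,s) with assigned(t,b,s), read(s,b).
Restrictor triples: (t1,b1,s2)→read(s2,b1) ✓  (t1,b2,s4)→read(s4,b2) ✓  (t1,b3,s1)→read(s1,b3) ✓  (t1,b3,s4)→read(s4,b3) ✓  (t2,b1,s4)→read(s4,b1) ✓  (t2,b2,s2)→read(s2,b2) ✓  (t2,b2,s3)→read(s3,b2) ✗  (t2,b3,s3)→read(s3,b3) ✗  (t3,b1,s4)→read(s4,b1) ✓  (t3,b2,s3)→read(s3,b2) ✗  (t3,b2,s4)→read(s4,b2) ✓  (t3,b3,s4)→read(s4,b3) ✓  (t4,b1,s3)→read(s3,b1) ✓  (t4,b3,s2)→read(s2,b3) ✗  (t4,b3,s3)→read(s3,b3) ✗
Counterexamples (restrictor triples failing the scope): 5.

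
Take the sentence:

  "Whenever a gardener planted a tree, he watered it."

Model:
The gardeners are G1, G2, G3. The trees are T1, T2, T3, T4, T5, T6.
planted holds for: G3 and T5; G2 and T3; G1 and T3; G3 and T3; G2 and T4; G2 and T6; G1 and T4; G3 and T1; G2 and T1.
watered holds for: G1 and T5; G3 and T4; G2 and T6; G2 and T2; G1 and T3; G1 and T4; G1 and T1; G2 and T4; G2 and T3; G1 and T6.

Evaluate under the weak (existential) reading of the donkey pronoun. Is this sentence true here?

"it" takes "a tree" as antecedent — a donkey pronoun bound across the clause boundary.
Weak reading: every gardener g with some planted-tree has at least one planted-tree t such that watered(g,t).
Per gardener: G1:✓  G2:✓  G3:✗
G3 has no witness among its planted-trees.

False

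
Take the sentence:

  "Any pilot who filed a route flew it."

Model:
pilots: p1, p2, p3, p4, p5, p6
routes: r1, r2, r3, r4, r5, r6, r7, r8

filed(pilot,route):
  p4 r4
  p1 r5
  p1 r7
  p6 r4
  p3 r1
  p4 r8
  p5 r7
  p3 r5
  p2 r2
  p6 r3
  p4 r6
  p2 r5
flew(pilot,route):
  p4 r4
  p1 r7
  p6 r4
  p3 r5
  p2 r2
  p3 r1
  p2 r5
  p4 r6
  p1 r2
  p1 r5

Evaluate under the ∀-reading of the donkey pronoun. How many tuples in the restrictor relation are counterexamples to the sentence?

"it" takes "a route" as antecedent — a donkey pronoun bound across the clause boundary.
Strong reading: for every (p,r) with filed(p,r), flew(p,r).
Restrictor pairs: (p1,r5) ✓  (p1,r7) ✓  (p2,r2) ✓  (p2,r5) ✓  (p3,r1) ✓  (p3,r5) ✓  (p4,r4) ✓  (p4,r6) ✓  (p4,r8) ✗  (p5,r7) ✗  (p6,r3) ✗  (p6,r4) ✓
Counterexamples (restrictor pairs failing the scope): 3.

3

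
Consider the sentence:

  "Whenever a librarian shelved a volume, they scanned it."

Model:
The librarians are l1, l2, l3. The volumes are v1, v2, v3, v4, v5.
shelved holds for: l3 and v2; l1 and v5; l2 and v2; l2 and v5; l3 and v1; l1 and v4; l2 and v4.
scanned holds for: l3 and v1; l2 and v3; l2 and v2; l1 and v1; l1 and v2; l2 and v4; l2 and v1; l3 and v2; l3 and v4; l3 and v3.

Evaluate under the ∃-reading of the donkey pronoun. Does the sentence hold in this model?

False

"it" takes "a volume" as antecedent — a donkey pronoun bound across the clause boundary.
Weak reading: every librarian l with some shelved-volume has at least one shelved-volume v such that scanned(l,v).
Per librarian: l1:✗  l2:✓  l3:✓
l1 has no witness among its shelved-volumes.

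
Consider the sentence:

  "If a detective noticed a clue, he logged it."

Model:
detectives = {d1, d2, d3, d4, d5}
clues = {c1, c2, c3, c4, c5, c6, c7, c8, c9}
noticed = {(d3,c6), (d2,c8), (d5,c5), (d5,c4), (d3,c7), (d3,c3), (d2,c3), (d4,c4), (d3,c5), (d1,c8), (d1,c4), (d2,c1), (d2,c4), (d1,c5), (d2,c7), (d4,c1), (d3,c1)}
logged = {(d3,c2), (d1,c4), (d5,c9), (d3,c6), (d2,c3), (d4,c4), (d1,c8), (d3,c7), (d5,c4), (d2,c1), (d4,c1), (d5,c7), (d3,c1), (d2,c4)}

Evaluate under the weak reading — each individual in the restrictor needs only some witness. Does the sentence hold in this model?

"it" takes "a clue" as antecedent — a donkey pronoun bound across the clause boundary.
Weak reading: every detective d with some noticed-clue has at least one noticed-clue c such that logged(d,c).
Per detective: d1:✓  d2:✓  d3:✓  d4:✓  d5:✓
Every detective in the restrictor has a witness.

True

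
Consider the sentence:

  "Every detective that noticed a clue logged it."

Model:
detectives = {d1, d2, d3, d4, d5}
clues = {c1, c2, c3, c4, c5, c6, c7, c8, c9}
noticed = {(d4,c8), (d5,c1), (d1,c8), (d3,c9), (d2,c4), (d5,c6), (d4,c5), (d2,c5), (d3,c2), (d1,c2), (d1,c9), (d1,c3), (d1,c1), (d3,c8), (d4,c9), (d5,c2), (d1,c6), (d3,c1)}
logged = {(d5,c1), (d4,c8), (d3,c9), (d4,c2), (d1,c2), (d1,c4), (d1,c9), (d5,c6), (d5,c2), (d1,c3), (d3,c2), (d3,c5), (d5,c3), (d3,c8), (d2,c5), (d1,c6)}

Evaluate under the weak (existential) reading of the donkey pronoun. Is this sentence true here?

"it" takes "a clue" as antecedent — a donkey pronoun bound across the clause boundary.
Weak reading: every detective d with some noticed-clue has at least one noticed-clue c such that logged(d,c).
Per detective: d1:✓  d2:✓  d3:✓  d4:✓  d5:✓
Every detective in the restrictor has a witness.

True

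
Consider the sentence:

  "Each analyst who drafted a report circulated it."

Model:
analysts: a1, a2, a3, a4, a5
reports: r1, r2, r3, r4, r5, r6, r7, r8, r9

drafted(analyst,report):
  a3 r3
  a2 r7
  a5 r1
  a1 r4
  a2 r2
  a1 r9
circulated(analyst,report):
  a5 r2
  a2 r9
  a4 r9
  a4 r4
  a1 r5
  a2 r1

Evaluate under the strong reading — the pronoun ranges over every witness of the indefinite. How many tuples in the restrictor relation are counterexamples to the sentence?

6

"it" takes "a report" as antecedent — a donkey pronoun bound across the clause boundary.
Strong reading: for every (a,r) with drafted(a,r), circulated(a,r).
Restrictor pairs: (a1,r4) ✗  (a1,r9) ✗  (a2,r2) ✗  (a2,r7) ✗  (a3,r3) ✗  (a5,r1) ✗
Counterexamples (restrictor pairs failing the scope): 6.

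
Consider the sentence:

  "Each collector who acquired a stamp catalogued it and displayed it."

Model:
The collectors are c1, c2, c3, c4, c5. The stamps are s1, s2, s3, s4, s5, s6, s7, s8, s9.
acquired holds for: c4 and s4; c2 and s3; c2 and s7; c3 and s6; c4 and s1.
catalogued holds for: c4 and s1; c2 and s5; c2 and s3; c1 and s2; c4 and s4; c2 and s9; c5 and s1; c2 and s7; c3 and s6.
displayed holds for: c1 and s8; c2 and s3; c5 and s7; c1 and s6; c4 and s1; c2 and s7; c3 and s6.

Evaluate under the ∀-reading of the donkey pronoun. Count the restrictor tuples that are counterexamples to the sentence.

1

"it" takes "a stamp" as antecedent — a donkey pronoun bound across the clause boundary.
Strong reading: for every (c,s) with acquired(c,s), catalogued(c,s) ∧ displayed(c,s).
Restrictor pairs: (c2,s3) ✓  (c2,s7) ✓  (c3,s6) ✓  (c4,s1) ✓  (c4,s4) ✗
Counterexamples (restrictor pairs failing the scope): 1.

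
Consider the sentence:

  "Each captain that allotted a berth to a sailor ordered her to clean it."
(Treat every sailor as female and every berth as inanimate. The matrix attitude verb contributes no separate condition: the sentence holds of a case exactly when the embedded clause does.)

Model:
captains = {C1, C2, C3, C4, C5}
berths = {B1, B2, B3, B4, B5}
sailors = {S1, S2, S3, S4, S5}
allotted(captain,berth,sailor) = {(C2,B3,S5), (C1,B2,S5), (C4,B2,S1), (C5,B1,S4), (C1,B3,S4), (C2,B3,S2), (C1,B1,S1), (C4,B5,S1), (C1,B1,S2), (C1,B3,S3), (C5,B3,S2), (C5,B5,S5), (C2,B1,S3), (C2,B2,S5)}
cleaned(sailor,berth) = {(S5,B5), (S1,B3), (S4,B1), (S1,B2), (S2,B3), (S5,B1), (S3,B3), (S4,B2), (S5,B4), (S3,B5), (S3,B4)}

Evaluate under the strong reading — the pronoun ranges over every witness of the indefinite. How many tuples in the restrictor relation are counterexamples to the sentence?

"her" takes "a sailor" as antecedent and "it" takes "a berth"; both are donkey pronouns co-varying with the restrictor.
Strong reading: for every (c,b,s) with allotted(c,b,s), cleaned(s,b).
Restrictor triples: (C1,B1,S1)→cleaned(S1,B1) ✗  (C1,B1,S2)→cleaned(S2,B1) ✗  (C1,B2,S5)→cleaned(S5,B2) ✗  (C1,B3,S3)→cleaned(S3,B3) ✓  (C1,B3,S4)→cleaned(S4,B3) ✗  (C2,B1,S3)→cleaned(S3,B1) ✗  (C2,B2,S5)→cleaned(S5,B2) ✗  (C2,B3,S2)→cleaned(S2,B3) ✓  (C2,B3,S5)→cleaned(S5,B3) ✗  (C4,B2,S1)→cleaned(S1,B2) ✓  (C4,B5,S1)→cleaned(S1,B5) ✗  (C5,B1,S4)→cleaned(S4,B1) ✓  (C5,B3,S2)→cleaned(S2,B3) ✓  (C5,B5,S5)→cleaned(S5,B5) ✓
Counterexamples (restrictor triples failing the scope): 8.

8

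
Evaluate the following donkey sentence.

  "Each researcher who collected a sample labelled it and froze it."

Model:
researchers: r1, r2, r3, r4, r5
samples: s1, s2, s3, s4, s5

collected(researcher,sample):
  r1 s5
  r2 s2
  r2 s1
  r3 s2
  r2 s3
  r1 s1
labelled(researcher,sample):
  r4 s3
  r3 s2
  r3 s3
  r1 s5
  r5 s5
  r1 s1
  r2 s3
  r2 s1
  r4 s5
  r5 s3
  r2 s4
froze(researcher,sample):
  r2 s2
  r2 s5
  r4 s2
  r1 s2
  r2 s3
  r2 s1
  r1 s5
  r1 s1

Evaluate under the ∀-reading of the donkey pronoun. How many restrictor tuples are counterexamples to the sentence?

2

"it" takes "a sample" as antecedent — a donkey pronoun bound across the clause boundary.
Strong reading: for every (r,s) with collected(r,s), labelled(r,s) ∧ froze(r,s).
Restrictor pairs: (r1,s1) ✓  (r1,s5) ✓  (r2,s1) ✓  (r2,s2) ✗  (r2,s3) ✓  (r3,s2) ✗
Counterexamples (restrictor pairs failing the scope): 2.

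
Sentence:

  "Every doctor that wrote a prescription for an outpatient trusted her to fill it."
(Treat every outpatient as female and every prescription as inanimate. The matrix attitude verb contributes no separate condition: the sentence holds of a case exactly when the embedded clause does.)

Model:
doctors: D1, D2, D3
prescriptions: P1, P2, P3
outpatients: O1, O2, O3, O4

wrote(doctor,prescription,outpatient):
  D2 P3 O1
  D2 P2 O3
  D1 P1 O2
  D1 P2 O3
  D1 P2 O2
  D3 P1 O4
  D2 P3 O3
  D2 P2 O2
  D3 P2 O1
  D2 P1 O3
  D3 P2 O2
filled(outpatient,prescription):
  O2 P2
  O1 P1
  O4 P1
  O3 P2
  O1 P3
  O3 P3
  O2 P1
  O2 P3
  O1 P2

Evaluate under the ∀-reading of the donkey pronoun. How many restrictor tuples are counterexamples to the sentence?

1

"her" takes "an outpatient" as antecedent and "it" takes "a prescription"; both are donkey pronouns co-varying with the restrictor.
Strong reading: for every (d,p,o) with wrote(d,p,o), filled(o,p).
Restrictor triples: (D1,P1,O2)→filled(O2,P1) ✓  (D1,P2,O2)→filled(O2,P2) ✓  (D1,P2,O3)→filled(O3,P2) ✓  (D2,P1,O3)→filled(O3,P1) ✗  (D2,P2,O2)→filled(O2,P2) ✓  (D2,P2,O3)→filled(O3,P2) ✓  (D2,P3,O1)→filled(O1,P3) ✓  (D2,P3,O3)→filled(O3,P3) ✓  (D3,P1,O4)→filled(O4,P1) ✓  (D3,P2,O1)→filled(O1,P2) ✓  (D3,P2,O2)→filled(O2,P2) ✓
Counterexamples (restrictor triples failing the scope): 1.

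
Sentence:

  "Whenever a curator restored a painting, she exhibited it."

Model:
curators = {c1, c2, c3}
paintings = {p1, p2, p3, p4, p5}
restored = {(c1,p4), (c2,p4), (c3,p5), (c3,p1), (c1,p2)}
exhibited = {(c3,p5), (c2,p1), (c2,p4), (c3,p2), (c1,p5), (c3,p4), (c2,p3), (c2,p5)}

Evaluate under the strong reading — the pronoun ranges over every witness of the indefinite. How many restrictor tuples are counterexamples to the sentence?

3

"it" takes "a painting" as antecedent — a donkey pronoun bound across the clause boundary.
Strong reading: for every (c,p) with restored(c,p), exhibited(c,p).
Restrictor pairs: (c1,p2) ✗  (c1,p4) ✗  (c2,p4) ✓  (c3,p1) ✗  (c3,p5) ✓
Counterexamples (restrictor pairs failing the scope): 3.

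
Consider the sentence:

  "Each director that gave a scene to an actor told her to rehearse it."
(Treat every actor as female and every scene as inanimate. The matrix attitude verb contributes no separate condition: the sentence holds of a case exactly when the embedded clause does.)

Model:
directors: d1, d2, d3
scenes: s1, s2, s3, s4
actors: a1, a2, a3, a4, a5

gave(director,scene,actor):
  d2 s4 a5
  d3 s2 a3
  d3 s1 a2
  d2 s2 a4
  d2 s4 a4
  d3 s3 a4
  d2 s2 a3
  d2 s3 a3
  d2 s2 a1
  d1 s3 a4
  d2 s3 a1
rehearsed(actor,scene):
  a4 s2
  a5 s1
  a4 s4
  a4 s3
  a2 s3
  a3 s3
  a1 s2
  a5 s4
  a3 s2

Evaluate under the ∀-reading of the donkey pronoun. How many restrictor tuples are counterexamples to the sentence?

2

"her" takes "an actor" as antecedent and "it" takes "a scene"; both are donkey pronouns co-varying with the restrictor.
Strong reading: for every (d,s,a) with gave(d,s,a), rehearsed(a,s).
Restrictor triples: (d1,s3,a4)→rehearsed(a4,s3) ✓  (d2,s2,a1)→rehearsed(a1,s2) ✓  (d2,s2,a3)→rehearsed(a3,s2) ✓  (d2,s2,a4)→rehearsed(a4,s2) ✓  (d2,s3,a1)→rehearsed(a1,s3) ✗  (d2,s3,a3)→rehearsed(a3,s3) ✓  (d2,s4,a4)→rehearsed(a4,s4) ✓  (d2,s4,a5)→rehearsed(a5,s4) ✓  (d3,s1,a2)→rehearsed(a2,s1) ✗  (d3,s2,a3)→rehearsed(a3,s2) ✓  (d3,s3,a4)→rehearsed(a4,s3) ✓
Counterexamples (restrictor triples failing the scope): 2.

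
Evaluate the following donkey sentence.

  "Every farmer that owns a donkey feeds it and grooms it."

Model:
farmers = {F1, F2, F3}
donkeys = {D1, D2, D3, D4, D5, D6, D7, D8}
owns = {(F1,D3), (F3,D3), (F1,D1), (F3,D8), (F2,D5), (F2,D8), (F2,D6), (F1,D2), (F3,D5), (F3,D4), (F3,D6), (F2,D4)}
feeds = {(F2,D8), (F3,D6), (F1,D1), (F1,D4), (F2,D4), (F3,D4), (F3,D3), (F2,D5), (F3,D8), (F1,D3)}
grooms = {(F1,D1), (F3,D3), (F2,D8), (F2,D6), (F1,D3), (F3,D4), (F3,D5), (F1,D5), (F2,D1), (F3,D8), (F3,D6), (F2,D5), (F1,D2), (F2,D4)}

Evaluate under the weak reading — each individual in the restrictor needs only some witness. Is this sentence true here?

True

"it" takes "a donkey" as antecedent — a donkey pronoun bound across the clause boundary.
Weak reading: every farmer f with some owns-donkey has at least one owns-donkey d such that feeds(f,d) ∧ grooms(f,d).
Per farmer: F1:✓  F2:✓  F3:✓
Every farmer in the restrictor has a witness.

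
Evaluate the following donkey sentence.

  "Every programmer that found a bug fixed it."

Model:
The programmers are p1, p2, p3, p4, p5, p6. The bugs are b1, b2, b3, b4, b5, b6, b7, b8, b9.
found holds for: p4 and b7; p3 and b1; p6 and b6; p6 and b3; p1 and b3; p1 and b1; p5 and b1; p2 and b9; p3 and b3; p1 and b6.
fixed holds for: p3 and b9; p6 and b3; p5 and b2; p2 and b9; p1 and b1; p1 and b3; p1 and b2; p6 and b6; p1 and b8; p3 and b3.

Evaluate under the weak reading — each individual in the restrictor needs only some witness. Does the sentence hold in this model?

False

"it" takes "a bug" as antecedent — a donkey pronoun bound across the clause boundary.
Weak reading: every programmer p with some found-bug has at least one found-bug b such that fixed(p,b).
Per programmer: p1:✓  p2:✓  p3:✓  p4:✗  p5:✗  p6:✓
p4 has no witness among its found-bugs.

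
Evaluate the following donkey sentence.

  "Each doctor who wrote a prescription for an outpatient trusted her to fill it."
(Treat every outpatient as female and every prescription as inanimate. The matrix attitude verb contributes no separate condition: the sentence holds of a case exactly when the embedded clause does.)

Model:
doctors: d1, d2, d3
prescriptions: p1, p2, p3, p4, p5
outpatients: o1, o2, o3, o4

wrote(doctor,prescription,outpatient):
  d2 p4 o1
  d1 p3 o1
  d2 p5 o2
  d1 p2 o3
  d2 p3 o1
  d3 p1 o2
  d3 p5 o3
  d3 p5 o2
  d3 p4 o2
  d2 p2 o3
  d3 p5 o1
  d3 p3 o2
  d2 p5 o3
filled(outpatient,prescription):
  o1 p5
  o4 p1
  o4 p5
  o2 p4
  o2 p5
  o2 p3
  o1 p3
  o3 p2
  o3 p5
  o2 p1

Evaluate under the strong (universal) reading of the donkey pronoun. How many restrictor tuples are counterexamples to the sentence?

"her" takes "an outpatient" as antecedent and "it" takes "a prescription"; both are donkey pronouns co-varying with the restrictor.
Strong reading: for every (d,p,o) with wrote(d,p,o), filled(o,p).
Restrictor triples: (d1,p2,o3)→filled(o3,p2) ✓  (d1,p3,o1)→filled(o1,p3) ✓  (d2,p2,o3)→filled(o3,p2) ✓  (d2,p3,o1)→filled(o1,p3) ✓  (d2,p4,o1)→filled(o1,p4) ✗  (d2,p5,o2)→filled(o2,p5) ✓  (d2,p5,o3)→filled(o3,p5) ✓  (d3,p1,o2)→filled(o2,p1) ✓  (d3,p3,o2)→filled(o2,p3) ✓  (d3,p4,o2)→filled(o2,p4) ✓  (d3,p5,o1)→filled(o1,p5) ✓  (d3,p5,o2)→filled(o2,p5) ✓  (d3,p5,o3)→filled(o3,p5) ✓
Counterexamples (restrictor triples failing the scope): 1.

1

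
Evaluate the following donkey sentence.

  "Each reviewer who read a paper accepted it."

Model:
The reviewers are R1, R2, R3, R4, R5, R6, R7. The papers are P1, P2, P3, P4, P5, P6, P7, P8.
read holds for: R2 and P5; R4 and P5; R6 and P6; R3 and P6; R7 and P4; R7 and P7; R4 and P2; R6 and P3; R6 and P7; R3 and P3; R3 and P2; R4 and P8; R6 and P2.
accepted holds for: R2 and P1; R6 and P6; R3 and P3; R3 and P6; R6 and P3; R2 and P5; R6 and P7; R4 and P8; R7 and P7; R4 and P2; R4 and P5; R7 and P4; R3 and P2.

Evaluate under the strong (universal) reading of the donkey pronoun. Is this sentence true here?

"it" takes "a paper" as antecedent — a donkey pronoun bound across the clause boundary.
Strong reading: for every (r,p) with read(r,p), accepted(r,p).
Restrictor pairs: (R2,P5) ✓  (R3,P2) ✓  (R3,P3) ✓  (R3,P6) ✓  (R4,P2) ✓  (R4,P5) ✓  (R4,P8) ✓  (R6,P2) ✗  (R6,P3) ✓  (R6,P6) ✓  (R6,P7) ✓  (R7,P4) ✓  (R7,P7) ✓
Counterexample: (R6,P2) is in read but fails the scope.

False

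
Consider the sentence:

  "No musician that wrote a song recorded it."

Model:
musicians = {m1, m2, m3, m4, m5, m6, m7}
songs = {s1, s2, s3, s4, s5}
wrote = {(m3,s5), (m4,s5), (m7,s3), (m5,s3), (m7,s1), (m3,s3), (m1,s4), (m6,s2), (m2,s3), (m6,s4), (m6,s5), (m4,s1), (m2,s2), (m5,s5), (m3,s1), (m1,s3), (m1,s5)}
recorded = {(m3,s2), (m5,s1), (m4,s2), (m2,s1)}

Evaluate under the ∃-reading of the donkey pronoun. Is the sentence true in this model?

"it" takes "a song" as antecedent — a donkey pronoun bound across the clause boundary.
Truth condition: for no (m,s) with wrote(m,s) does recorded(m,s) hold.
Restrictor pairs — does the scope hold? (m1,s3):fails  (m1,s4):fails  (m1,s5):fails  (m2,s2):fails  (m2,s3):fails  (m3,s1):fails  (m3,s3):fails  (m3,s5):fails  (m4,s1):fails  (m4,s5):fails  (m5,s3):fails  (m5,s5):fails  (m6,s2):fails  (m6,s4):fails  (m6,s5):fails  (m7,s1):fails  (m7,s3):fails
Scope holds for no restrictor pair, so the sentence is true.

True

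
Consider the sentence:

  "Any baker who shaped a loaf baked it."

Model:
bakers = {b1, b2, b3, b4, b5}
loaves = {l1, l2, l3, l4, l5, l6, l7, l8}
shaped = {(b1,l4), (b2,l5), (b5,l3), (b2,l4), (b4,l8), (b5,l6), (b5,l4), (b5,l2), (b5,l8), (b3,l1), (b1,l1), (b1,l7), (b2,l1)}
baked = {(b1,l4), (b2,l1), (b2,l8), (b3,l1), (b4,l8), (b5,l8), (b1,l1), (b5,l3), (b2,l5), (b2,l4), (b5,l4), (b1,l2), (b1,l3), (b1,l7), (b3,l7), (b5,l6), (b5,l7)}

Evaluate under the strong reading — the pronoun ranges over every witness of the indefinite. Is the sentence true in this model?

False

"it" takes "a loaf" as antecedent — a donkey pronoun bound across the clause boundary.
Strong reading: for every (b,l) with shaped(b,l), baked(b,l).
Restrictor pairs: (b1,l1) ✓  (b1,l4) ✓  (b1,l7) ✓  (b2,l1) ✓  (b2,l4) ✓  (b2,l5) ✓  (b3,l1) ✓  (b4,l8) ✓  (b5,l2) ✗  (b5,l3) ✓  (b5,l4) ✓  (b5,l6) ✓  (b5,l8) ✓
Counterexample: (b5,l2) is in shaped but fails the scope.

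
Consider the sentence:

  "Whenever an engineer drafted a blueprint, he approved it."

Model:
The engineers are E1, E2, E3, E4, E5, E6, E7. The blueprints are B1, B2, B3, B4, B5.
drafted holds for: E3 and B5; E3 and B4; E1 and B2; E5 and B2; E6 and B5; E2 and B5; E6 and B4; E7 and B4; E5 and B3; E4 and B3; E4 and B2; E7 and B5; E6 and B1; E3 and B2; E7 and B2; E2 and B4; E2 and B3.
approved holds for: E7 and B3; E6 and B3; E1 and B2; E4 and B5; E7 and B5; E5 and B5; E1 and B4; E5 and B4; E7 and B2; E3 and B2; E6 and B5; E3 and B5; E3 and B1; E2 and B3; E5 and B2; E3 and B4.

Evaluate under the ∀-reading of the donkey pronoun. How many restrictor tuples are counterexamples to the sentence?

"it" takes "a blueprint" as antecedent — a donkey pronoun bound across the clause boundary.
Strong reading: for every (e,b) with drafted(e,b), approved(e,b).
Restrictor pairs: (E1,B2) ✓  (E2,B3) ✓  (E2,B4) ✗  (E2,B5) ✗  (E3,B2) ✓  (E3,B4) ✓  (E3,B5) ✓  (E4,B2) ✗  (E4,B3) ✗  (E5,B2) ✓  (E5,B3) ✗  (E6,B1) ✗  (E6,B4) ✗  (E6,B5) ✓  (E7,B2) ✓  (E7,B4) ✗  (E7,B5) ✓
Counterexamples (restrictor pairs failing the scope): 8.

8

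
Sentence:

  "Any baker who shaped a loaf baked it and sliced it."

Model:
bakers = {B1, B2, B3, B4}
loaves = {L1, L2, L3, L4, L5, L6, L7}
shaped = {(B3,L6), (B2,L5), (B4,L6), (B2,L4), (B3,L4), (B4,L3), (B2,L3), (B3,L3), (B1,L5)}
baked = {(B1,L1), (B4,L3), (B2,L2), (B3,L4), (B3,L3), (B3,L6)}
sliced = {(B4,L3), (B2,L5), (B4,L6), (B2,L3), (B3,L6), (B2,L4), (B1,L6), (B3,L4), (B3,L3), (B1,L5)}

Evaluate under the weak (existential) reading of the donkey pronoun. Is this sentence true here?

"it" takes "a loaf" as antecedent — a donkey pronoun bound across the clause boundary.
Weak reading: every baker b with some shaped-loaf has at least one shaped-loaf l such that baked(b,l) ∧ sliced(b,l).
Per baker: B1:✗  B2:✗  B3:✓  B4:✓
B1 has no witness among its shaped-loaves.

False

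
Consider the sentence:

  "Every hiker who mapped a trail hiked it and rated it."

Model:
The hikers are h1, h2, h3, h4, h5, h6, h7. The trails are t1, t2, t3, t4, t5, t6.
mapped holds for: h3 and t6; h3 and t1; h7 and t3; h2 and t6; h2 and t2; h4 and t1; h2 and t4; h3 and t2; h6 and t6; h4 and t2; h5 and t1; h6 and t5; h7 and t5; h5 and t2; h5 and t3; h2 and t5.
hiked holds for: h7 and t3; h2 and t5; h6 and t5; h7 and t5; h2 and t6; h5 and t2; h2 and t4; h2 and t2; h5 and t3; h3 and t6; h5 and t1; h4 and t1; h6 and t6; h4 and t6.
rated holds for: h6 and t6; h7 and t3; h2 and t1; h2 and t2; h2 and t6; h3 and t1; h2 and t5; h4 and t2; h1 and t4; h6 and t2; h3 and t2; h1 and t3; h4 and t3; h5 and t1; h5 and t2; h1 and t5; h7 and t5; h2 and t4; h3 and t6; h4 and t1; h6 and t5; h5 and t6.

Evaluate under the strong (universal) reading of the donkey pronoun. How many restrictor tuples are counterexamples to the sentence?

"it" takes "a trail" as antecedent — a donkey pronoun bound across the clause boundary.
Strong reading: for every (h,t) with mapped(h,t), hiked(h,t) ∧ rated(h,t).
Restrictor pairs: (h2,t2) ✓  (h2,t4) ✓  (h2,t5) ✓  (h2,t6) ✓  (h3,t1) ✗  (h3,t2) ✗  (h3,t6) ✓  (h4,t1) ✓  (h4,t2) ✗  (h5,t1) ✓  (h5,t2) ✓  (h5,t3) ✗  (h6,t5) ✓  (h6,t6) ✓  (h7,t3) ✓  (h7,t5) ✓
Counterexamples (restrictor pairs failing the scope): 4.

4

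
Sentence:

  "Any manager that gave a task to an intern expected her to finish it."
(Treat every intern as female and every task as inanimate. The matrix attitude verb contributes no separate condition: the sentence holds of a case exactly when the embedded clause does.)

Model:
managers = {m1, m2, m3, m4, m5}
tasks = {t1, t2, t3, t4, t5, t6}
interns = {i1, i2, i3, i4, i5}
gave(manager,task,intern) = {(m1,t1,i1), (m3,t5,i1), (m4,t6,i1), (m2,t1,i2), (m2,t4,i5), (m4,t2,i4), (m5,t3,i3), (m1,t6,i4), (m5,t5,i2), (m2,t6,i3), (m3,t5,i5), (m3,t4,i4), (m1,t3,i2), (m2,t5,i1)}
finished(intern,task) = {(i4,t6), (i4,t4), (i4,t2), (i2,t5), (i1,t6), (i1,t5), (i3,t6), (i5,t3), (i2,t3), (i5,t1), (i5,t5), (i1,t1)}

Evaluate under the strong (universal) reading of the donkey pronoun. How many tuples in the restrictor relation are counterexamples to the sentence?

"her" takes "an intern" as antecedent and "it" takes "a task"; both are donkey pronouns co-varying with the restrictor.
Strong reading: for every (m,t,i) with gave(m,t,i), finished(i,t).
Restrictor triples: (m1,t1,i1)→finished(i1,t1) ✓  (m1,t3,i2)→finished(i2,t3) ✓  (m1,t6,i4)→finished(i4,t6) ✓  (m2,t1,i2)→finished(i2,t1) ✗  (m2,t4,i5)→finished(i5,t4) ✗  (m2,t5,i1)→finished(i1,t5) ✓  (m2,t6,i3)→finished(i3,t6) ✓  (m3,t4,i4)→finished(i4,t4) ✓  (m3,t5,i1)→finished(i1,t5) ✓  (m3,t5,i5)→finished(i5,t5) ✓  (m4,t2,i4)→finished(i4,t2) ✓  (m4,t6,i1)→finished(i1,t6) ✓  (m5,t3,i3)→finished(i3,t3) ✗  (m5,t5,i2)→finished(i2,t5) ✓
Counterexamples (restrictor triples failing the scope): 3.

3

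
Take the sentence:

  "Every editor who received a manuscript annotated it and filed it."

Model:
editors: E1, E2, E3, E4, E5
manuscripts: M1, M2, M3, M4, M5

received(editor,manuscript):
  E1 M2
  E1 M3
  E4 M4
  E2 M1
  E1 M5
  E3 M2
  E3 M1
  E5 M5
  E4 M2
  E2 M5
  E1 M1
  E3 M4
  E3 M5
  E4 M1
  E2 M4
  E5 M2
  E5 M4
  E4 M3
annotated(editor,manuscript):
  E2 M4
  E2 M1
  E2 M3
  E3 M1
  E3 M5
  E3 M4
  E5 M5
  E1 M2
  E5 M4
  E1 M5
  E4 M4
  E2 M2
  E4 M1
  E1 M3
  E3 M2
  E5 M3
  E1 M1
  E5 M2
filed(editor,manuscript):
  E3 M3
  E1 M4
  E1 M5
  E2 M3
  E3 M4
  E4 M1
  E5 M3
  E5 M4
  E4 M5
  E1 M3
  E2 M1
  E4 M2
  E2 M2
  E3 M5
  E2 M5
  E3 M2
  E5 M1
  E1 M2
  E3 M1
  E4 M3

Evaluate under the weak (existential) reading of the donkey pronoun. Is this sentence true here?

"it" takes "a manuscript" as antecedent — a donkey pronoun bound across the clause boundary.
Weak reading: every editor e with some received-manuscript has at least one received-manuscript m such that annotated(e,m) ∧ filed(e,m).
Per editor: E1:✓  E2:✓  E3:✓  E4:✓  E5:✓
Every editor in the restrictor has a witness.

True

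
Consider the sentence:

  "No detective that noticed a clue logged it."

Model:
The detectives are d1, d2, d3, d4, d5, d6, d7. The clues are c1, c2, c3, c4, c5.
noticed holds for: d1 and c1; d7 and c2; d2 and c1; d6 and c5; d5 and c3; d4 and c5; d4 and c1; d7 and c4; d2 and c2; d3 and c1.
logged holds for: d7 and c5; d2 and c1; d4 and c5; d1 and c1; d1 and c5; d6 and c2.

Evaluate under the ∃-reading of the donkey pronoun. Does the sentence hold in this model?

False

"it" takes "a clue" as antecedent — a donkey pronoun bound across the clause boundary.
Truth condition: for no (d,c) with noticed(d,c) does logged(d,c) hold.
Restrictor pairs — does the scope hold? (d1,c1):holds  (d2,c1):holds  (d2,c2):fails  (d3,c1):fails  (d4,c1):fails  (d4,c5):holds  (d5,c3):fails  (d6,c5):fails  (d7,c2):fails  (d7,c4):fails
Scope holds for 3 pair(s), so the sentence is false.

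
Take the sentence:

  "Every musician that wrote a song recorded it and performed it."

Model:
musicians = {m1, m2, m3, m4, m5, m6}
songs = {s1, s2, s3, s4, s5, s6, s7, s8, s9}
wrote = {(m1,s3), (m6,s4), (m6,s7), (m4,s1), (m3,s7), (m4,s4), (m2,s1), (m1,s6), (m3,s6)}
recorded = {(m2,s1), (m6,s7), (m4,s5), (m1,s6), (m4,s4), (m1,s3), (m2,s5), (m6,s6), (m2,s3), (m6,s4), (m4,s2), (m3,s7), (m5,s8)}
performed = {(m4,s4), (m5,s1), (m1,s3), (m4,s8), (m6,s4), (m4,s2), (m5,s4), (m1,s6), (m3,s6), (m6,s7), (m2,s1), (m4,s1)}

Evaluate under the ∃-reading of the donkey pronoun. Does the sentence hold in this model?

False

"it" takes "a song" as antecedent — a donkey pronoun bound across the clause boundary.
Weak reading: every musician m with some wrote-song has at least one wrote-song s such that recorded(m,s) ∧ performed(m,s).
Per musician: m1:✓  m2:✓  m3:✗  m4:✓  m6:✓
m3 has no witness among its wrote-songs.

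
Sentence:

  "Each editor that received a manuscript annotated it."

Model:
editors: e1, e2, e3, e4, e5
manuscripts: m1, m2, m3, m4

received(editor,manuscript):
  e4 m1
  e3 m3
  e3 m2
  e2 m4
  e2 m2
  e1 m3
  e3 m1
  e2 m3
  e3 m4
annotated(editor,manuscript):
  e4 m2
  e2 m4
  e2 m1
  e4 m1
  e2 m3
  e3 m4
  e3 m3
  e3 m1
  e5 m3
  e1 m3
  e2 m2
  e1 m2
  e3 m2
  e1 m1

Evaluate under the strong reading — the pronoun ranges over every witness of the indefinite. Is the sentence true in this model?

"it" takes "a manuscript" as antecedent — a donkey pronoun bound across the clause boundary.
Strong reading: for every (e,m) with received(e,m), annotated(e,m).
Restrictor pairs: (e1,m3) ✓  (e2,m2) ✓  (e2,m3) ✓  (e2,m4) ✓  (e3,m1) ✓  (e3,m2) ✓  (e3,m3) ✓  (e3,m4) ✓  (e4,m1) ✓
Every restrictor pair satisfies the scope.

True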